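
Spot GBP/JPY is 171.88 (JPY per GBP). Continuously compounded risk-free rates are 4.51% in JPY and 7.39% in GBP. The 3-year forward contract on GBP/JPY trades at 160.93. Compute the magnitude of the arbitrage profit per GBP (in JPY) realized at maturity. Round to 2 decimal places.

Fair forward: F* = S·e^(carry·T), with carry = (r_JPY − r_GBP) = 0.0451 − 0.0739 = -0.0288
F* = 171.88 · e^(-0.0288 × 3) = 171.88 · e^-0.086400 = 171.88 × 0.917227 = 157.6530
Market 160.93 > fair 157.6530: forward overpriced → cash-and-carry (buy spot, short the forward).
At maturity, profit = |F_mkt − F*| = |160.93 − 157.6530| = 3.28 per GBP (in JPY)

3.28 per GBP (in JPY)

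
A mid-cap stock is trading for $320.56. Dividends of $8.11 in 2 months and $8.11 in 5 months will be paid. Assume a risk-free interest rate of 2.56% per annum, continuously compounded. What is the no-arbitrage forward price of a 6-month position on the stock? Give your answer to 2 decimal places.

$308.38

PV(dividends) I = 8.11·e^(−0.0256·2/12) + 8.11·e^(−0.0256·5/12)
I = 8.0755 + 8.0240 = 16.0995
F = (S − I)·e^(rT) = (320.56 − 16.0995) · e^(0.0256·6/12)
= 304.4605 · e^0.012800 = 304.4605 × 1.012882 = $308.38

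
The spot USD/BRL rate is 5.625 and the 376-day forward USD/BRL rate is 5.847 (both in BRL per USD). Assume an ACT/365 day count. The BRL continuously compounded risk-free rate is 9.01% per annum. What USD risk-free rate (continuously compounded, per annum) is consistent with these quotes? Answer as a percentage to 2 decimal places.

F = S·e^((r_BRL − r_USD)T) ⇒ r_USD = r_BRL − ln(F/S)/T
ln(5.847/5.625) = 0.038708; /(376/365) = 0.037576
r_USD = 0.0901 − 0.037576 = 0.052524
r_USD = 5.25%

5.25%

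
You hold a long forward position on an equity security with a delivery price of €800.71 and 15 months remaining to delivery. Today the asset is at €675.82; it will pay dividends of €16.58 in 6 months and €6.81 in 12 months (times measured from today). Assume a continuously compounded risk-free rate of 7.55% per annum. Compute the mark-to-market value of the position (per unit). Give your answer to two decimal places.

-€75.06

PV(remaining dividends) I = 16.58·e^(−0.0755·6/12) + 6.81·e^(−0.0755·12/12) = 22.2805
Current forward F = (S − I)·e^(rT) = (675.82 − 22.2805)·e^(0.0755·15/12) = 653.5395 × 1.098972 = 718.2216
Value (long) = (F − K)·e^(−rT) = (718.2216 − 800.71) × 0.909941 = -75.0596
Value = -€75.06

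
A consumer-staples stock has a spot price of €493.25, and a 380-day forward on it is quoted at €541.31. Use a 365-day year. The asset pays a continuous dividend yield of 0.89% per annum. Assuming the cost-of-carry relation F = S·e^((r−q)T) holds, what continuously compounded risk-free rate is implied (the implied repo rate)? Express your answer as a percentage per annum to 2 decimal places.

9.82%

From F = S·e^((r−q)T): (r − q) = ln(F/S)/T
ln(541.31/493.25) = ln(1.097435) = 0.092976
(r − q) = 0.092976 / (380/365) = 0.089306
r = ln(F/S)/T + q = 0.089306 + 0.0089 = 0.098206
r = 9.82%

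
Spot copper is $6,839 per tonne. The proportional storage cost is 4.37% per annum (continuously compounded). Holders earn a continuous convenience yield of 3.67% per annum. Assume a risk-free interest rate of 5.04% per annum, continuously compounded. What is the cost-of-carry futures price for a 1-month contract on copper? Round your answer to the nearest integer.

Net carry = r + u − y = 0.0504 + 0.0437 − 0.0367 = 0.0574
F = S·e^((r+u−y)T) = 6839 · e^(0.0574 × 1/12) = 6839 · e^0.004783
= 6839 × 1.004794 = $6,872 per tonne

$6,872 per tonne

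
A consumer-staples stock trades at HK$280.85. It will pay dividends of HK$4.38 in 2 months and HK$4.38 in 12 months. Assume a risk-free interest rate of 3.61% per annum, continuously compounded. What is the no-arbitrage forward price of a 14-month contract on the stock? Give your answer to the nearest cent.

HK$283.98

PV(dividends) I = 4.38·e^(−0.0361·2/12) + 4.38·e^(−0.0361·12/12)
I = 4.3537 + 4.2247 = 8.5784
F = (S − I)·e^(rT) = (280.85 − 8.5784) · e^(0.0361·14/12)
= 272.2716 · e^0.042117 = 272.2716 × 1.043017 = HK$283.98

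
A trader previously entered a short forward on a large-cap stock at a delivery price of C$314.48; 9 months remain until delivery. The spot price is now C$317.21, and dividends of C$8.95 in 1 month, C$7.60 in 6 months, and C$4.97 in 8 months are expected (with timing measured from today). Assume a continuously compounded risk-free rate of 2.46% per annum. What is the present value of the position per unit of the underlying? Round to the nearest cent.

PV(remaining dividends) I = 8.95·e^(−0.0246·1/12) + 7.60·e^(−0.0246·6/12) + 4.97·e^(−0.0246·8/12) = 21.3279
Current forward F = (S − I)·e^(rT) = (317.21 − 21.3279)·e^(0.0246·9/12) = 295.8821 × 1.018621 = 301.3917
Value (long) = (F − K)·e^(−rT) = (301.3917 − 314.48) × 0.981719 = -12.8490
Short position value = −(long value) = C$12.85

C$12.85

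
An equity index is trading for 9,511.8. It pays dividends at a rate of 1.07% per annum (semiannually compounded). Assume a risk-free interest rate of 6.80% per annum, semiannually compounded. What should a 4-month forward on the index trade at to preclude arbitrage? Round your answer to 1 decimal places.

F = S · (1+r/2)^(2T) / (1+q/2)^(2T)
= 9511.8 × 1.022540 / 1.003563 = 9511.8 × 1.018910
F = 9,691.7

9,691.7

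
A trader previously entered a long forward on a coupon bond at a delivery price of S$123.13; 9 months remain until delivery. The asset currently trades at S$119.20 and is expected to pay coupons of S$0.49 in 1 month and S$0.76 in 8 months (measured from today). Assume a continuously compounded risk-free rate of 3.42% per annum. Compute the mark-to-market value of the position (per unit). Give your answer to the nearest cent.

-S$2.04

PV(remaining coupons) I = 0.49·e^(−0.0342·1/12) + 0.76·e^(−0.0342·8/12) = 1.2315
Current forward F = (S − I)·e^(rT) = (119.20 − 1.2315)·e^(0.0342·9/12) = 117.9685 × 1.025982 = 121.0336
Value (long) = (F − K)·e^(−rT) = (121.0336 − 123.13) × 0.974676 = -2.0433
Value = -S$2.04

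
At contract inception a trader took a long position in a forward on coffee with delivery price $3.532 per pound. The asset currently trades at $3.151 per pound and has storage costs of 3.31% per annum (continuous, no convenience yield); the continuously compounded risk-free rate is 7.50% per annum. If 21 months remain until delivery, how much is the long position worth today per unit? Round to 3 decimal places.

Current fair forward for the remaining 21 months: F = S·e^((r + u)·T), (r + u) = 0.0750 + 0.0331 = 0.1081
F = 3.151 · e^(0.1081 × 21/12) = 3.151 × 1.208252 = 3.8072
Value of long forward = (F − K)·e^(−rT) = (3.8072 − 3.532) · e^(−0.0750·21/12)
= 0.2752 × 0.876998 = 0.241

$0.241 per pound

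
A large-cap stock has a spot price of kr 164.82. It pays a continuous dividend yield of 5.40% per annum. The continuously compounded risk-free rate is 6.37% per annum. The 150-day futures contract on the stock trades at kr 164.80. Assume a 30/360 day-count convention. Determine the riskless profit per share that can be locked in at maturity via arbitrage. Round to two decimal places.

Fair futures: F* = S·e^(carry·T), with carry = (r − q) = 0.0637 − 0.0540 = 0.0097
F* = 164.82 · e^(0.0097 × 150/360) = 164.82 · e^0.004042 = 164.82 × 1.004050 = kr 165.4875
Market kr 164.80 < fair kr 165.4875: forward underpriced → reverse cash-and-carry (short spot, go long the forward).
At maturity, profit = |F_mkt − F*| = |164.80 − 165.4875| = kr 0.69 per share

kr 0.69 per share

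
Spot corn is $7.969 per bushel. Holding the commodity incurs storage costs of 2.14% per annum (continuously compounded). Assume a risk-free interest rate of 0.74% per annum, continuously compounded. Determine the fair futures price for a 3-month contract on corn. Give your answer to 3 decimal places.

Net carry = r + u − y = 0.0074 + 0.0214 − 0.0000 = 0.0288
F = S·e^((r+u−y)T) = 7.969 · e^(0.0288 × 3/12) = 7.969 · e^0.007200
= 7.969 × 1.007226 = $8.027 per bushel

$8.027 per bushel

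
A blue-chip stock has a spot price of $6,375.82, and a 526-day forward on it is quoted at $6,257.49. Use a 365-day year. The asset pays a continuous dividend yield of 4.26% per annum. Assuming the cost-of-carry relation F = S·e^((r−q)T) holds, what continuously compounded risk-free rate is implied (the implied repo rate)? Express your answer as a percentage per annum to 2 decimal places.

2.96%

From F = S·e^((r−q)T): (r − q) = ln(F/S)/T
ln(6257.49/6375.82) = ln(0.981441) = -0.018733
(r − q) = -0.018733 / (526/365) = -0.012999
r = ln(F/S)/T + q = -0.012999 + 0.0426 = 0.029601
r = 2.96%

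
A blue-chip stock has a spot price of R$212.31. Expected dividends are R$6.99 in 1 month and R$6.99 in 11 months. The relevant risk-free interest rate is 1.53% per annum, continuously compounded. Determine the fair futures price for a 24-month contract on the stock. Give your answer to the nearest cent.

PV(dividends) I = 6.99·e^(−0.0153·1/12) + 6.99·e^(−0.0153·11/12)
I = 6.9811 + 6.8926 = 13.8737
F = (S − I)·e^(rT) = (212.31 − 13.8737) · e^(0.0153·24/12)
= 198.4363 · e^0.030600 = 198.4363 × 1.031073 = R$204.60

R$204.60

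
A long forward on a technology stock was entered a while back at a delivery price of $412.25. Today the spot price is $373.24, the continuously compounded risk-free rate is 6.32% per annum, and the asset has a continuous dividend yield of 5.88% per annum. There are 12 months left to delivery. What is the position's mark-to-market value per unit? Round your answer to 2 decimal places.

-$35.08

Current fair forward for the remaining 12 months: F = S·e^((r − q)·T), (r − q) = 0.0632 − 0.0588 = 0.0044
F = 373.24 · e^(0.0044 × 12/12) = 373.24 × 1.004410 = 374.8860
Value of long forward = (F − K)·e^(−rT) = (374.8860 − 412.25) · e^(−0.0632·12/12)
= -37.3640 × 0.938756 = -35.08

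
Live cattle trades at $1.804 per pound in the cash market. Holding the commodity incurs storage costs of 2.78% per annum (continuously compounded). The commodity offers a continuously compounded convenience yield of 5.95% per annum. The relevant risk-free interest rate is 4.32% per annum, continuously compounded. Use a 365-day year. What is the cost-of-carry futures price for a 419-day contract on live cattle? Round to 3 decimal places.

Net carry = r + u − y = 0.0432 + 0.0278 − 0.0595 = 0.0115
F = S·e^((r+u−y)T) = 1.804 · e^(0.0115 × 419/365) = 1.804 · e^0.013201
= 1.804 × 1.013289 = $1.828 per pound

$1.828 per pound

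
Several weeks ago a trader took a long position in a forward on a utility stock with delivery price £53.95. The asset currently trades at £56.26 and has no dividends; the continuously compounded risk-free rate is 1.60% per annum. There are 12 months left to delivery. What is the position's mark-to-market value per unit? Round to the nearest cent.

£3.17

Current fair forward for the remaining 12 months: F = S·e^(r·T), r = 0.0160
F = 56.26 · e^(0.0160 × 12/12) = 56.26 × 1.016129 = 57.1674
Value of long forward = (F − K)·e^(−rT) = (57.1674 − 53.95) · e^(−0.0160·12/12)
= 3.2174 × 0.984127 = 3.17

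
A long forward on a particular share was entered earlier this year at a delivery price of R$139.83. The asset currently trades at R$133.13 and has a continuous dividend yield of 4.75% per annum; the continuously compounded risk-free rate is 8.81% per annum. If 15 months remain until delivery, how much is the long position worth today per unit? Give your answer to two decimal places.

Current fair forward for the remaining 15 months: F = S·e^((r − q)·T), (r − q) = 0.0881 − 0.0475 = 0.0406
F = 133.13 · e^(0.0406 × 15/12) = 133.13 × 1.052060 = 140.0607
Value of long forward = (F − K)·e^(−rT) = (140.0607 − 139.83) · e^(−0.0881·15/12)
= 0.2307 × 0.895722 = 0.21

R$0.21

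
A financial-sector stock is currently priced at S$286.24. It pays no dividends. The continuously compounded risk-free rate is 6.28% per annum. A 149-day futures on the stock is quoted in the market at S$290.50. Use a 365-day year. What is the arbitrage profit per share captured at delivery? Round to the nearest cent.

S$3.17 per share

Fair futures: F* = S·e^(carry·T), with carry = r = 0.0628
F* = 286.24 · e^(0.0628 × 149/365) = 286.24 · e^0.025636 = 286.24 × 1.025967 = S$293.6728
Market S$290.50 < fair S$293.6728: forward underpriced → reverse cash-and-carry (short spot, go long the forward).
At maturity, profit = |F_mkt − F*| = |290.50 − 293.6728| = S$3.17 per share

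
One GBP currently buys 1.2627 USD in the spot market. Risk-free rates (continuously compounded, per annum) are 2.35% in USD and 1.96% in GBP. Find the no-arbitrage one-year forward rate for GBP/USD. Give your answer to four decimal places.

1.2676

F = S·e^((r_USD − r_GBP)T) = 1.2627 · e^((0.0235 − 0.0196) × 12/12)
= 1.2627 · e^0.003900 = 1.2627 × 1.003908
F = 1.2676 USD per GBP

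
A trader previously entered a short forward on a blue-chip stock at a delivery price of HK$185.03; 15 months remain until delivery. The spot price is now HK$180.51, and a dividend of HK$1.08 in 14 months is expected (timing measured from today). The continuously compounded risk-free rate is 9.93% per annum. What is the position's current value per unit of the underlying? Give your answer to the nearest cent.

PV(remaining dividends) I = 1.08·e^(−0.0993·14/12) = 0.9619
Current forward F = (S − I)·e^(rT) = (180.51 − 0.9619)·e^(0.0993·15/12) = 179.5481 × 1.132157 = 203.2766
Value (long) = (F − K)·e^(−rT) = (203.2766 − 185.03) × 0.883269 = 16.1167
Short position value = −(long value) = -HK$16.12

-HK$16.12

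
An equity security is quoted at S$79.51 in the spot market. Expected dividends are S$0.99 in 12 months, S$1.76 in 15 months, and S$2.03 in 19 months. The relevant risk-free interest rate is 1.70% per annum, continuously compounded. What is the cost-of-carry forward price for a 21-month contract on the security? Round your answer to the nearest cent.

S$77.10

PV(dividends) I = 0.99·e^(−0.0170·12/12) + 1.76·e^(−0.0170·15/12) + 2.03·e^(−0.0170·19/12)
I = 0.9733 + 1.7230 + 1.9761 = 4.6724
F = (S − I)·e^(rT) = (79.51 − 4.6724) · e^(0.0170·21/12)
= 74.8376 · e^0.029750 = 74.8376 × 1.030197 = S$77.10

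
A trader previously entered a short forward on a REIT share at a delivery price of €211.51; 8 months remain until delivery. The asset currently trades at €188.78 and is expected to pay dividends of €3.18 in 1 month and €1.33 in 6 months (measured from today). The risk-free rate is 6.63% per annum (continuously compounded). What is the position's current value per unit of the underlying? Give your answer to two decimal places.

PV(remaining dividends) I = 3.18·e^(−0.0663·1/12) + 1.33·e^(−0.0663·6/12) = 4.4491
Current forward F = (S − I)·e^(rT) = (188.78 − 4.4491)·e^(0.0663·8/12) = 184.3309 × 1.045191 = 192.6610
Value (long) = (F − K)·e^(−rT) = (192.6610 − 211.51) × 0.956763 = -18.0340
Short position value = −(long value) = €18.03

€18.03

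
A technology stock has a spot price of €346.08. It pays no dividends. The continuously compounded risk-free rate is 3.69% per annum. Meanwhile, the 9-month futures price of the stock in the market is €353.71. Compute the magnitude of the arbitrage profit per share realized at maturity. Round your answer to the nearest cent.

Fair futures: F* = S·e^(carry·T), with carry = r = 0.0369
F* = 346.08 · e^(0.0369 × 9/12) = 346.08 · e^0.027675 = 346.08 × 1.028062 = €355.7917
Market €353.71 < fair €355.7917: forward underpriced → reverse cash-and-carry (short spot, go long the forward).
At maturity, profit = |F_mkt − F*| = |353.71 − 355.7917| = €2.08 per share

€2.08 per share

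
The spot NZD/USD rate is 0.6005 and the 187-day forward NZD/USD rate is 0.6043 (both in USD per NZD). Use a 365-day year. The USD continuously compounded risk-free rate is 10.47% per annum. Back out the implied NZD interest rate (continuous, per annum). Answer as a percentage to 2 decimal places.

9.24%

F = S·e^((r_USD − r_NZD)T) ⇒ r_NZD = r_USD − ln(F/S)/T
ln(0.6043/0.6005) = 0.006308; /(187/365) = 0.012312
r_NZD = 0.1047 − 0.012312 = 0.092388
r_NZD = 9.24%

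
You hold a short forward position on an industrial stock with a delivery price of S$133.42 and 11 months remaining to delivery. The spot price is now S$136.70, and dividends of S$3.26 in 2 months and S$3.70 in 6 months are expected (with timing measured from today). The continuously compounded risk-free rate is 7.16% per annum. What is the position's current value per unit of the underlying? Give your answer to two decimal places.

-S$4.96

PV(remaining dividends) I = 3.26·e^(−0.0716·2/12) + 3.70·e^(−0.0716·6/12) = 6.7912
Current forward F = (S − I)·e^(rT) = (136.70 − 6.7912)·e^(0.0716·11/12) = 129.9088 × 1.067835 = 138.7212
Value (long) = (F − K)·e^(−rT) = (138.7212 − 133.42) × 0.936474 = 4.9644
Short position value = −(long value) = -S$4.96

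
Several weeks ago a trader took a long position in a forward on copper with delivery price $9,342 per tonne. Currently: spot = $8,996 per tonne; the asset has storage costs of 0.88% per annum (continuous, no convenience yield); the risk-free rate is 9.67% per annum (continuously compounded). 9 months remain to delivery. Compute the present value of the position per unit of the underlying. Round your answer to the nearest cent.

Current fair forward for the remaining 9 months: F = S·e^((r + u)·T), (r + u) = 0.0967 + 0.0088 = 0.1055
F = 8996 · e^(0.1055 × 9/12) = 8996 × 1.08233961 = 9736.7271
Value of long forward = (F − K)·e^(−rT) = (9736.7271 − 9342) · e^(−0.0967·9/12)
= 394.7271 × 0.93004250 = 367.11

$367.11 per tonne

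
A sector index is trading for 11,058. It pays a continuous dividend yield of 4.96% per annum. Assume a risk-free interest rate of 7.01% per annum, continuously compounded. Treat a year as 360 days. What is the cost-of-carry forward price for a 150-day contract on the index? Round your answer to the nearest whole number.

F = S·e^((r − q)T) = 11058 · e^((0.0701 − 0.0496) × 150/360)
= 11058 · e^0.008542 = 11058 × 1.008579
F = 11,153

11,153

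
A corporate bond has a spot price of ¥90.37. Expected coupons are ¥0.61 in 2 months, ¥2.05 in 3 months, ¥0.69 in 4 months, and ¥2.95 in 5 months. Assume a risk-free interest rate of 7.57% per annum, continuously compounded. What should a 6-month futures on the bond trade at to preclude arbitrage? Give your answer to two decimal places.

¥87.47

PV(coupons) I = 0.61·e^(−0.0757·2/12) + 2.05·e^(−0.0757·3/12) + 0.69·e^(−0.0757·4/12) + 2.95·e^(−0.0757·5/12)
I = 0.6024 + 2.0116 + 0.6728 + 2.8584 = 6.1452
F = (S − I)·e^(rT) = (90.37 − 6.1452) · e^(0.0757·6/12)
= 84.2248 · e^0.037850 = 84.2248 × 1.038575 = ¥87.47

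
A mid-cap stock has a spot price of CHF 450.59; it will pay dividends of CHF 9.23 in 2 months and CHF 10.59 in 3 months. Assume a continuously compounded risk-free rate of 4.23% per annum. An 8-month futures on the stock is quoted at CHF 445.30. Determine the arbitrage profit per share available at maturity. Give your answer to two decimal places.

CHF 2.03 per share

PV(dividends) I = 9.23·e^(−0.0423·2/12) + 10.59·e^(−0.0423·3/12) = 19.6438
Fair futures F* = (S − I)·e^(rT) = (450.59 − 19.6438)·e^0.028200 = 430.9462 × 1.028601 = 443.2717
Market CHF 445.30 > fair 443.2717: forward overpriced → cash-and-carry (borrow at r, buy the stock and collect the dividends, short the forward).
Profit at T = |F_mkt − F*| = |445.30 − 443.2717| = CHF 2.03 per share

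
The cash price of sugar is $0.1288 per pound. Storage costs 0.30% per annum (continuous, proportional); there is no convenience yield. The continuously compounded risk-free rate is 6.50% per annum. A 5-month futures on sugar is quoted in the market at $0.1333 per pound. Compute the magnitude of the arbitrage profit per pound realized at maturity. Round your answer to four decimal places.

$0.0008 per pound

Fair futures: F* = S·e^(carry·T), with carry = (r + u) = 0.0650 + 0.0030 = 0.0680
F* = 0.1288 · e^(0.0680 × 5/12) = 0.1288 · e^0.028333 = 0.1288 × 1.028738 = $0.1325
Market $0.1333 > fair $0.1325: forward overpriced → cash-and-carry (buy spot, short the forward).
At maturity, profit = |F_mkt − F*| = |0.1333 − 0.1325| = $0.0008 per pound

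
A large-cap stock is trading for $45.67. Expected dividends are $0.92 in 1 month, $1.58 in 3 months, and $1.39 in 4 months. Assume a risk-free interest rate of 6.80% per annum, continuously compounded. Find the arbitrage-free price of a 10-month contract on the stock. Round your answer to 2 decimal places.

$44.28

PV(dividends) I = 0.92·e^(−0.0680·1/12) + 1.58·e^(−0.0680·3/12) + 1.39·e^(−0.0680·4/12)
I = 0.9148 + 1.5534 + 1.3588 = 3.8270
F = (S − I)·e^(rT) = (45.67 − 3.8270) · e^(0.0680·10/12)
= 41.8430 · e^0.056667 = 41.8430 × 1.058303 = $44.28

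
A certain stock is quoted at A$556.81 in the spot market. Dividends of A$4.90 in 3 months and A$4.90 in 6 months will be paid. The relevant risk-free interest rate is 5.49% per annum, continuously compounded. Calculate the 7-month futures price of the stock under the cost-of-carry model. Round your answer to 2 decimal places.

A$565.02

PV(dividends) I = 4.90·e^(−0.0549·3/12) + 4.90·e^(−0.0549·6/12)
I = 4.8332 + 4.7673 = 9.6005
F = (S − I)·e^(rT) = (556.81 − 9.6005) · e^(0.0549·7/12)
= 547.2095 · e^0.032025 = 547.2095 × 1.032543 = A$565.02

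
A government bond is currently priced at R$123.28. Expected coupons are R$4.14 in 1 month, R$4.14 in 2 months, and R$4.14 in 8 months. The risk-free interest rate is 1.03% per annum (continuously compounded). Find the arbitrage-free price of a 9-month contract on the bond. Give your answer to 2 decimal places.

R$111.76

PV(coupons) I = 4.14·e^(−0.0103·1/12) + 4.14·e^(−0.0103·2/12) + 4.14·e^(−0.0103·8/12)
I = 4.1364 + 4.1329 + 4.1117 = 12.3810
F = (S − I)·e^(rT) = (123.28 − 12.3810) · e^(0.0103·9/12)
= 110.8990 · e^0.007725 = 110.8990 × 1.007755 = R$111.76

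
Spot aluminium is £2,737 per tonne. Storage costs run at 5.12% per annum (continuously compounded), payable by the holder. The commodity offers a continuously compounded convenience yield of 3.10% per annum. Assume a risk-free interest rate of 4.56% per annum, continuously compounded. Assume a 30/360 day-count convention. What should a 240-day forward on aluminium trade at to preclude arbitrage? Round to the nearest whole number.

Net carry = r + u − y = 0.0456 + 0.0512 − 0.0310 = 0.0658
F = S·e^((r+u−y)T) = 2737 · e^(0.0658 × 240/360) = 2737 · e^0.043867
= 2737 × 1.044843 = £2,860 per tonne

£2,860 per tonne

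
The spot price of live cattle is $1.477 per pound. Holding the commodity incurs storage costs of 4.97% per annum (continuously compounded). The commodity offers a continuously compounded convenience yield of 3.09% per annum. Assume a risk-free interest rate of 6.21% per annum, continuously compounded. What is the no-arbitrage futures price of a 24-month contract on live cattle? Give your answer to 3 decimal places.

Net carry = r + u − y = 0.0621 + 0.0497 − 0.0309 = 0.0809
F = S·e^((r+u−y)T) = 1.477 · e^(0.0809 × 24/12) = 1.477 · e^0.161800
= 1.477 × 1.175625 = $1.736 per pound

$1.736 per pound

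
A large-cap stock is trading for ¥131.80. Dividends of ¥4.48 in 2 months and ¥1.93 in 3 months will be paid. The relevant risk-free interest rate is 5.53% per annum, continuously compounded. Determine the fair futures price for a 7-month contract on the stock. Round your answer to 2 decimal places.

¥129.57

PV(dividends) I = 4.48·e^(−0.0553·2/12) + 1.93·e^(−0.0553·3/12)
I = 4.4389 + 1.9035 = 6.3424
F = (S − I)·e^(rT) = (131.80 − 6.3424) · e^(0.0553·7/12)
= 125.4576 · e^0.032258 = 125.4576 × 1.032784 = ¥129.57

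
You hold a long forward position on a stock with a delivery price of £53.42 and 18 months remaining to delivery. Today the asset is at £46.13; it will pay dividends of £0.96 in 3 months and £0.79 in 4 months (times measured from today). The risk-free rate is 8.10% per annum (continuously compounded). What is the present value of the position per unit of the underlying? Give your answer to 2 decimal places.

-£2.89

PV(remaining dividends) I = 0.96·e^(−0.0810·3/12) + 0.79·e^(−0.0810·4/12) = 1.7097
Current forward F = (S − I)·e^(rT) = (46.13 − 1.7097)·e^(0.0810·18/12) = 44.4203 × 1.129189 = 50.1589
Value (long) = (F − K)·e^(−rT) = (50.1589 − 53.42) × 0.885591 = -2.8880
Value = -£2.89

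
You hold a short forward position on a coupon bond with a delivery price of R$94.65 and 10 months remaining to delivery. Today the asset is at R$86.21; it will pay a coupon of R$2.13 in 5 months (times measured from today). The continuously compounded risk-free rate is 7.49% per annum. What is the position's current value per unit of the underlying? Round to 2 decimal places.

PV(remaining coupons) I = 2.13·e^(−0.0749·5/12) = 2.0646
Current forward F = (S − I)·e^(rT) = (86.21 − 2.0646)·e^(0.0749·10/12) = 84.1454 × 1.064406 = 89.5649
Value (long) = (F − K)·e^(−rT) = (89.5649 − 94.65) × 0.939491 = -4.7774
Short position value = −(long value) = R$4.78

R$4.78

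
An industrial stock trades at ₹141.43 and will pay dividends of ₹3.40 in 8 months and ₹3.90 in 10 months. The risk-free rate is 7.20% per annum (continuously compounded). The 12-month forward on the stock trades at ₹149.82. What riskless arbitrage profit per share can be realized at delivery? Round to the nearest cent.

₹5.26 per share

PV(dividends) I = 3.40·e^(−0.0720·8/12) + 3.90·e^(−0.0720·10/12) = 6.9135
Fair forward F* = (S − I)·e^(rT) = (141.43 − 6.9135)·e^0.072000 = 134.5165 × 1.074655 = 144.5588
Market ₹149.82 > fair 144.5588: forward overpriced → cash-and-carry (borrow at r, buy the stock and collect the dividends, short the forward).
Profit at T = |F_mkt − F*| = |149.82 − 144.5588| = ₹5.26 per share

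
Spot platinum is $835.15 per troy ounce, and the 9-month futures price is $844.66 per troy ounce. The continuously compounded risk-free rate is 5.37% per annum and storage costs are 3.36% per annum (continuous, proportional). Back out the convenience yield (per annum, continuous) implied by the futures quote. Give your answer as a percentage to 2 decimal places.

F = S·e^((r+u−y)T) ⇒ (r+u−y) = ln(F/S)/T
ln(844.66/835.15) = 0.011323; /T ⇒ 0.015097
y = r + u − ln(F/S)/T = 0.0537 + 0.0336 − 0.015097 = 0.072203
y = 7.22%

7.22%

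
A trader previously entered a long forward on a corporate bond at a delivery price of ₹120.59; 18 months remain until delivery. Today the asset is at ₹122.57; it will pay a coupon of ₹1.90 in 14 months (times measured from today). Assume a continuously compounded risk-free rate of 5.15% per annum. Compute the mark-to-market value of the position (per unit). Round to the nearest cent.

₹9.16

PV(remaining coupons) I = 1.90·e^(−0.0515·14/12) = 1.7892
Current forward F = (S − I)·e^(rT) = (122.57 − 1.7892)·e^(0.0515·18/12) = 120.7808 × 1.080312 = 130.4809
Value (long) = (F − K)·e^(−rT) = (130.4809 − 120.59) × 0.925658 = 9.1556
Value = ₹9.16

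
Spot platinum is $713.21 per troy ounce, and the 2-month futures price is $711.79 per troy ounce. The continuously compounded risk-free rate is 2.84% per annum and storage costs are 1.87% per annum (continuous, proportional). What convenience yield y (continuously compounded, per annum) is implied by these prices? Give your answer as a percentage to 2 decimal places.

F = S·e^((r+u−y)T) ⇒ (r+u−y) = ln(F/S)/T
ln(711.79/713.21) = -0.001993; /T ⇒ -0.011958
y = r + u − ln(F/S)/T = 0.0284 + 0.0187 + 0.011958 = 0.059058
y = 5.91%

5.91%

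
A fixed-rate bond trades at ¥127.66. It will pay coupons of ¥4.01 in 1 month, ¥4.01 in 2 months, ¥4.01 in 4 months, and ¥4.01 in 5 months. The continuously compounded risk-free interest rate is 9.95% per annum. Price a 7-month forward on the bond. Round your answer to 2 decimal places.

¥118.71

PV(coupons) I = 4.01·e^(−0.0995·1/12) + 4.01·e^(−0.0995·2/12) + 4.01·e^(−0.0995·4/12) + 4.01·e^(−0.0995·5/12)
I = 3.9769 + 3.9440 + 3.8792 + 3.8472 = 15.6473
F = (S − I)·e^(rT) = (127.66 − 15.6473) · e^(0.0995·7/12)
= 112.0127 · e^0.058042 = 112.0127 × 1.059760 = ¥118.71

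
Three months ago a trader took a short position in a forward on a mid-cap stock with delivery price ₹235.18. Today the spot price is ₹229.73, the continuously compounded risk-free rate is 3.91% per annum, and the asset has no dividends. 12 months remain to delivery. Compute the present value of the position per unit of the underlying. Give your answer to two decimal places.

Current fair forward for the remaining 12 months: F = S·e^(r·T), r = 0.0391
F = 229.73 · e^(0.0391 × 12/12) = 229.73 × 1.039874 = 238.8903
Value of long forward = (F − K)·e^(−rT) = (238.8903 − 235.18) · e^(−0.0391·12/12)
= 3.7103 × 0.961655 = 3.57
Short position value = −(long value) = -₹3.57

-₹3.57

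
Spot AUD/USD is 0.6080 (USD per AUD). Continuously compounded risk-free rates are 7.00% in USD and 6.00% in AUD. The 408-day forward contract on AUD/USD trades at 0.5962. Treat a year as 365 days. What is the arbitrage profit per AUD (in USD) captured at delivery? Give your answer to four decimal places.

Fair forward: F* = S·e^(carry·T), with carry = (r_USD − r_AUD) = 0.0700 − 0.0600 = 0.0100
F* = 0.6080 · e^(0.0100 × 408/365) = 0.6080 · e^0.011178 = 0.6080 × 1.011241 = 0.6148
Market 0.5962 < fair 0.6148: forward underpriced → reverse cash-and-carry (short spot, go long the forward).
At maturity, profit = |F_mkt − F*| = |0.5962 − 0.6148| = 0.0186 per AUD (in USD)

0.0186 per AUD (in USD)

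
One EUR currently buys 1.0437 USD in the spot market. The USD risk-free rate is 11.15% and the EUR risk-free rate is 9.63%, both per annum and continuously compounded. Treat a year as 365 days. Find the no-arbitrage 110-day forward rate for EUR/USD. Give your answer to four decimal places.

1.0485

F = S·e^((r_USD − r_EUR)T) = 1.0437 · e^((0.1115 − 0.0963) × 110/365)
= 1.0437 · e^0.004581 = 1.0437 × 1.004592
F = 1.0485 USD per EUR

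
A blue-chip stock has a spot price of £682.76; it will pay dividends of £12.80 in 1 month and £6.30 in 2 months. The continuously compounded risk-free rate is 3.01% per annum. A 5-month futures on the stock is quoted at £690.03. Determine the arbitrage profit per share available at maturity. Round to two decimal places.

PV(dividends) I = 12.80·e^(−0.0301·1/12) + 6.30·e^(−0.0301·2/12) = 19.0364
Fair futures F* = (S − I)·e^(rT) = (682.76 − 19.0364)·e^0.012542 = 663.7236 × 1.012621 = 672.1005
Market £690.03 > fair 672.1005: forward overpriced → cash-and-carry (borrow at r, buy the stock and collect the dividends, short the forward).
Profit at T = |F_mkt − F*| = |690.03 − 672.1005| = £17.93 per share

£17.93 per share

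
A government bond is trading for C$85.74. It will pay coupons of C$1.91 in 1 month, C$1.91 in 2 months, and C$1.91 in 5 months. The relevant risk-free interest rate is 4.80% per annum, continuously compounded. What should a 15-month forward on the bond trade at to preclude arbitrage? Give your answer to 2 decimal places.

C$85.02

PV(coupons) I = 1.91·e^(−0.0480·1/12) + 1.91·e^(−0.0480·2/12) + 1.91·e^(−0.0480·5/12)
I = 1.9024 + 1.8948 + 1.8722 = 5.6694
F = (S − I)·e^(rT) = (85.74 − 5.6694) · e^(0.0480·15/12)
= 80.0706 · e^0.060000 = 80.0706 × 1.061837 = C$85.02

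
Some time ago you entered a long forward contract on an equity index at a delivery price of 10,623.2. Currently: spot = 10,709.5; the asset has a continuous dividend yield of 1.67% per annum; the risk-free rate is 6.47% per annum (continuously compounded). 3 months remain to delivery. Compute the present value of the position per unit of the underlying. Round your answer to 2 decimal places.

212.13

Current fair forward for the remaining 3 months: F = S·e^((r − q)·T), (r − q) = 0.0647 − 0.0167 = 0.0480
F = 10709.5 · e^(0.0480 × 3/12) = 10709.5 × 1.01207229 = 10838.7882
Value of long forward = (F − K)·e^(−rT) = (10838.7882 − 10623.2) · e^(−0.0647·3/12)
= 215.5882 × 0.98395511 = 212.13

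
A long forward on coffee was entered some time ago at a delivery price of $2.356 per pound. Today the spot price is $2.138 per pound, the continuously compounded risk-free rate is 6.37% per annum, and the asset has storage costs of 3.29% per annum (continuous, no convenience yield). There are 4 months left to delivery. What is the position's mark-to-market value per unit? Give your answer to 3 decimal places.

Current fair forward for the remaining 4 months: F = S·e^((r + u)·T), (r + u) = 0.0637 + 0.0329 = 0.0966
F = 2.138 · e^(0.0966 × 4/12) = 2.138 × 1.032724 = 2.2080
Value of long forward = (F − K)·e^(−rT) = (2.2080 − 2.356) · e^(−0.0637·4/12)
= -0.1480 × 0.978991 = -0.145

-$0.145 per pound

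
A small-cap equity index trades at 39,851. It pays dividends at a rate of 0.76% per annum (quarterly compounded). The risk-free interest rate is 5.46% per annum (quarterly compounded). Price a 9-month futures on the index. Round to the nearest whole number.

41,270

F = S · (1+r/4)^(4T) / (1+q/4)^(4T)
= 39851 × 1.041512 / 1.005711 = 39851 × 1.035598
F = 41,270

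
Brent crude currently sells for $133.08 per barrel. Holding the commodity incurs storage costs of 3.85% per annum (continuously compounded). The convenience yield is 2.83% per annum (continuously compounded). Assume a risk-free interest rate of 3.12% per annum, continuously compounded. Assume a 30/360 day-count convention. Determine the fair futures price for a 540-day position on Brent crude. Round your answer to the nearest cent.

Net carry = r + u − y = 0.0312 + 0.0385 − 0.0283 = 0.0414
F = S·e^((r+u−y)T) = 133.08 · e^(0.0414 × 540/360) = 133.08 · e^0.062100
= 133.08 × 1.064069 = $141.61 per barrel

$141.61 per barrel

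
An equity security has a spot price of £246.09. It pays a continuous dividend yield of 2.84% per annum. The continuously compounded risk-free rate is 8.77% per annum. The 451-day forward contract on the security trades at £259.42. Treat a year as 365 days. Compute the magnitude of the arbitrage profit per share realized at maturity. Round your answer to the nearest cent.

£5.38 per share

Fair forward: F* = S·e^(carry·T), with carry = (r − q) = 0.0877 − 0.0284 = 0.0593
F* = 246.09 · e^(0.0593 × 451/365) = 246.09 · e^0.073272 = 246.09 × 1.076023 = £264.7985
Market £259.42 < fair £264.7985: forward underpriced → reverse cash-and-carry (short spot, go long the forward).
At maturity, profit = |F_mkt − F*| = |259.42 − 264.7985| = £5.38 per share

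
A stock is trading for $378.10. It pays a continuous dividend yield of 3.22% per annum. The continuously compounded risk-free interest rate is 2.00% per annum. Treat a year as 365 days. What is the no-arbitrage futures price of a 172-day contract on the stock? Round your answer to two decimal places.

$375.93

F = S·e^((r − q)T) = 378.10 · e^((0.0200 − 0.0322) × 172/365)
= 378.10 · e^-0.005749 = 378.10 × 0.994267
F = $375.93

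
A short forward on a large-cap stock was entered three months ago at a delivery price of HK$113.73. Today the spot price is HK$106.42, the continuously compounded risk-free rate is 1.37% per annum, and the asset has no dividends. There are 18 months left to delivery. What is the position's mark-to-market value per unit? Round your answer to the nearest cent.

HK$5.00

Current fair forward for the remaining 18 months: F = S·e^(r·T), r = 0.0137
F = 106.42 · e^(0.0137 × 18/12) = 106.42 × 1.020763 = 108.6296
Value of long forward = (F − K)·e^(−rT) = (108.6296 − 113.73) · e^(−0.0137·18/12)
= -5.1004 × 0.979660 = -5.00
Short position value = −(long value) = HK$5.00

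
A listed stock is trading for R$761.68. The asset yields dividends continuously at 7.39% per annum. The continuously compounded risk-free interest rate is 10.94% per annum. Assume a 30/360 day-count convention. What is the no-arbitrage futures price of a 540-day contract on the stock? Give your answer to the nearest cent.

F = S·e^((r − q)T) = 761.68 · e^((0.1094 − 0.0739) × 540/360)
= 761.68 · e^0.053250 = 761.68 × 1.054693
F = R$803.34

R$803.34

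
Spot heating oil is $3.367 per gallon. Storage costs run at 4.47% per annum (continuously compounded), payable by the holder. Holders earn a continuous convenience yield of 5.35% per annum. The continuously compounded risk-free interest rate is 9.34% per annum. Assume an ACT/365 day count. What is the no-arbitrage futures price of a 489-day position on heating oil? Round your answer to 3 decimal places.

$3.771 per gallon

Net carry = r + u − y = 0.0934 + 0.0447 − 0.0535 = 0.0846
F = S·e^((r+u−y)T) = 3.367 · e^(0.0846 × 489/365) = 3.367 · e^0.113341
= 3.367 × 1.120014 = $3.771 per gallon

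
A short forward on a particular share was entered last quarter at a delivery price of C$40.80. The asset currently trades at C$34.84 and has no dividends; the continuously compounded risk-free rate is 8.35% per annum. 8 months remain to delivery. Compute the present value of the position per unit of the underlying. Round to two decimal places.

C$3.75

Current fair forward for the remaining 8 months: F = S·e^(r·T), r = 0.0835
F = 34.84 · e^(0.0835 × 8/12) = 34.84 × 1.057245 = 36.8344
Value of long forward = (F − K)·e^(−rT) = (36.8344 − 40.80) · e^(−0.0835·8/12)
= -3.9656 × 0.945854 = -3.75
Short position value = −(long value) = C$3.75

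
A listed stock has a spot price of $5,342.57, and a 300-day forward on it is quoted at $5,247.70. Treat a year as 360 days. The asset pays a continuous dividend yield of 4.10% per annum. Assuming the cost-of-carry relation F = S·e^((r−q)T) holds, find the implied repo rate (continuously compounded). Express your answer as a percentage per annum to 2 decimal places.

1.95%

From F = S·e^((r−q)T): (r − q) = ln(F/S)/T
ln(5247.70/5342.57) = ln(0.982243) = -0.017917
(r − q) = -0.017917 / (300/360) = -0.021500
r = ln(F/S)/T + q = -0.021500 + 0.0410 = 0.019500
r = 1.95%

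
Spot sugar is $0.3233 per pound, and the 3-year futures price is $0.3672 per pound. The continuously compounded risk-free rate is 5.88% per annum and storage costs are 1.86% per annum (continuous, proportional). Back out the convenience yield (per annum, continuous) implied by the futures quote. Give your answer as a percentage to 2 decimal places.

F = S·e^((r+u−y)T) ⇒ (r+u−y) = ln(F/S)/T
ln(0.3672/0.3233) = 0.127326; /T ⇒ 0.042442
y = r + u − ln(F/S)/T = 0.0588 + 0.0186 − 0.042442 = 0.034958
y = 3.50%

3.50%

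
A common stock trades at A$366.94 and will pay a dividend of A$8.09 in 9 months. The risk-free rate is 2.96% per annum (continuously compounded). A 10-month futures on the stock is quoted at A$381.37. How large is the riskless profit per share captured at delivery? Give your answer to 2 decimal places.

PV(dividends) I = 8.09·e^(−0.0296·9/12) = 7.9124
Fair futures F* = (S − I)·e^(rT) = (366.94 − 7.9124)·e^0.024667 = 359.0276 × 1.024974 = 367.9940
Market A$381.37 > fair 367.9940: forward overpriced → cash-and-carry (borrow at r, buy the stock and collect the dividends, short the forward).
Profit at T = |F_mkt − F*| = |381.37 − 367.9940| = A$13.38 per share

A$13.38 per share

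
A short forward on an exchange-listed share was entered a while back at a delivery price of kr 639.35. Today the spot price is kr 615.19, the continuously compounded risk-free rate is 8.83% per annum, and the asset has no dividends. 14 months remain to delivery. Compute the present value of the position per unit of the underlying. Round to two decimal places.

Current fair forward for the remaining 14 months: F = S·e^(r·T), r = 0.0883
F = 615.19 · e^(0.0883 × 14/12) = 615.19 × 1.108510 = 681.9443
Value of long forward = (F − K)·e^(−rT) = (681.9443 − 639.35) · e^(−0.0883·14/12)
= 42.5943 × 0.902112 = 38.42
Short position value = −(long value) = -kr 38.42

-kr 38.42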